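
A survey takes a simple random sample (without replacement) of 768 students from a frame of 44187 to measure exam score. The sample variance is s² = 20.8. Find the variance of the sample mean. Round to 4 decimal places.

Under SRS without replacement, Var(ȳ) = (1 − f)·s²/n with f = n/N = 768/44187 = 0.01738068.
Var(ȳ) = (1 − 0.01738068)·20.8/768 = 0.98261932·0.027083333 = 0.026612607.

0.0266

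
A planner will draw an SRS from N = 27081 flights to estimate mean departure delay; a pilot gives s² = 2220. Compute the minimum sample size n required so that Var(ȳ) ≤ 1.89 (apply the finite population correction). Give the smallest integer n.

1126

Without fpc, n₀ = s²/D = 2220/1.89 = 1174.6032.
With fpc, (1 − n/N)·s²/n ≤ D requires n ≥ n₀/(1 + n₀/N) = 1174.6032/(1 + 1174.6032/27081) = 1125.7742.
Rounding up, n = 1126.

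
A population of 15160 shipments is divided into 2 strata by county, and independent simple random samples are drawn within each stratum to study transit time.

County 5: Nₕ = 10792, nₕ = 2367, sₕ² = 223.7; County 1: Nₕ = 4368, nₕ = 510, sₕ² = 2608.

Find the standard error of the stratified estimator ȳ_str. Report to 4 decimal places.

Var(ȳ_str) = Σₕ Wₕ²(1 − fₕ)sₕ²/nₕ with Wₕ = Nₕ/N, N = 15160.
County 5: Wₕ = 0.71187335; term = 0.71187335²·(1 − 0.21932913)·223.7/2367 = 0.037388769.
County 1: Wₕ = 0.28812665; term = 0.28812665²·(1 − 0.11675824)·2608/510 = 0.37495907.
Sum = 0.41234784.
SE = √(0.41234784) = 0.6421.

0.6421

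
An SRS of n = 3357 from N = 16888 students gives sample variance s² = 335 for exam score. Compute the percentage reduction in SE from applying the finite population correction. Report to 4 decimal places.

10.4891

f = n/N = 3357/16888 = 0.19878020.
SE_no-fpc = √(s²/n) = 0.3158979; SE_fpc = √((1−f)s²/n) = 0.28276299.
Ratio = √(1−f) = 0.89510882. Reduction = 100·(1 − 0.89510882) = 10.4891%.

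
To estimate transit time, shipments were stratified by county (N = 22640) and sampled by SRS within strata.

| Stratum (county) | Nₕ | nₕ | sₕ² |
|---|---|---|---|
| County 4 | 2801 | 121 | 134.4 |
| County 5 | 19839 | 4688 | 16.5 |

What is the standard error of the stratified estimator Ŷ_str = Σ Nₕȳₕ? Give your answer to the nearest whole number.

Var(Ŷ_str) = Σₕ Nₕ²(1 − fₕ)sₕ²/nₕ.
County 4: 2801²·(1 − 121/2801)·134.4/121 = 8.3379983 × 10^6.
County 5: 19839²·(1 − 4688/19839)·16.5/4688 = 1.0579312 × 10^6.
Sum = 9.3959295 × 10^6.
SE = √(9.3959295 × 10^6) = 3065.

3065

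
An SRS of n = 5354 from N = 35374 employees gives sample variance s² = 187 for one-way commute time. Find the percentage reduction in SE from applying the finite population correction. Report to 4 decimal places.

7.8780

f = n/N = 5354/35374 = 0.15135410.
SE_no-fpc = √(s²/n) = 0.18688809; SE_fpc = √((1−f)s²/n) = 0.172165.
Ratio = √(1−f) = 0.92121979. Reduction = 100·(1 − 0.92121979) = 7.8780%.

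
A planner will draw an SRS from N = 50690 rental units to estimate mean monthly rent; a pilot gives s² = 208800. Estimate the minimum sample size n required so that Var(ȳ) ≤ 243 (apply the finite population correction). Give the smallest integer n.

845

Without fpc, n₀ = s²/D = 208800/243 = 859.2593.
With fpc, (1 − n/N)·s²/n ≤ D requires n ≥ n₀/(1 + n₀/N) = 859.2593/(1 + 859.2593/50690) = 844.9366.
Rounding up, n = 845.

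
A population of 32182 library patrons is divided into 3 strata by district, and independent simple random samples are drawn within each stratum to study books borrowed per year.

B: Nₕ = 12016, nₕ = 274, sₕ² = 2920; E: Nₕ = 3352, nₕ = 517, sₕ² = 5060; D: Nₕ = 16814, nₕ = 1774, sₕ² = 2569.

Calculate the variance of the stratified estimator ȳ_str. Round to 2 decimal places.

Var(ȳ_str) = Σₕ Wₕ²(1 − fₕ)sₕ²/nₕ with Wₕ = Nₕ/N, N = 32182.
B: Wₕ = 0.37337642; term = 0.37337642²·(1 − 0.02280293)·2920/274 = 1.4518048.
E: Wₕ = 0.10415760; term = 0.10415760²·(1 − 0.15423628)·5060/517 = 0.089803029.
D: Wₕ = 0.52246597; term = 0.52246597²·(1 − 0.10550732)·2569/1774 = 0.35359271.
Sum = 1.8952005.

1.90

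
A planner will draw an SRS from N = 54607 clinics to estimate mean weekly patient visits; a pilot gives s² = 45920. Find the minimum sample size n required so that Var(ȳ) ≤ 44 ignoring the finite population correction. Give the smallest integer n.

Without fpc, n₀ = s²/D = 45920/44 = 1043.6364.
Rounding up, n = 1044.

1044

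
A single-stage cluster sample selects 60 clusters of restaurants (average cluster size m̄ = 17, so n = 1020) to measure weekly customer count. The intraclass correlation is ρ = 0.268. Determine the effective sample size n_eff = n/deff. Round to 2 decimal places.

192.89

deff = 1 + (17 − 1)·0.268 = 1 + 4.288 = 5.288.
n_eff = 1020 / 5.288 = 192.89.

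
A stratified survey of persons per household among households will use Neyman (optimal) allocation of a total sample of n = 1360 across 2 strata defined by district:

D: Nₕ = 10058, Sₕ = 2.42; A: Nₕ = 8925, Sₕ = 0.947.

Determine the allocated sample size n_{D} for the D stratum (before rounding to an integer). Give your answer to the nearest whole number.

1009

Neyman allocation: nₕ = n·NₕSₕ / Σⱼ NⱼSⱼ.
Σ NⱼSⱼ = 10058·2.42 + 8925·0.947 = 32792.335.
n_{D} = 1360·10058·2.42 / 32792.335 = 1009.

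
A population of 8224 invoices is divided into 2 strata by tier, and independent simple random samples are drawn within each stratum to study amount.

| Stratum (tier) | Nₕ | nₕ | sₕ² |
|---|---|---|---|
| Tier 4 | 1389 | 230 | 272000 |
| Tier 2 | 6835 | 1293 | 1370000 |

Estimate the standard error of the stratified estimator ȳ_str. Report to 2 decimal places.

Var(ȳ_str) = Σₕ Wₕ²(1 − fₕ)sₕ²/nₕ with Wₕ = Nₕ/N, N = 8224.
Tier 4: Wₕ = 0.16889591; term = 0.16889591²·(1 − 0.16558675)·272000/230 = 28.148843.
Tier 2: Wₕ = 0.83110409; term = 0.83110409²·(1 − 0.18917337)·1370000/1293 = 593.41822.
Sum = 621.56706.
SE = √(621.56706) = 24.93.

24.93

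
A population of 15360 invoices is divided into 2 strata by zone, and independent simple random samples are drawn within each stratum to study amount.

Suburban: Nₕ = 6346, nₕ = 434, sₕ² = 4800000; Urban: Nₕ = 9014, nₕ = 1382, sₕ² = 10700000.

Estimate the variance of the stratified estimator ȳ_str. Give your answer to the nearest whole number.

4016

Var(ȳ_str) = Σₕ Wₕ²(1 − fₕ)sₕ²/nₕ with Wₕ = Nₕ/N, N = 15360.
Suburban: Wₕ = 0.41315104; term = 0.41315104²·(1 − 0.06838954)·4800000/434 = 1758.7478.
Urban: Wₕ = 0.58684896; term = 0.58684896²·(1 − 0.15331706)·10700000/1382 = 2257.6116.
Sum = 4016.3594.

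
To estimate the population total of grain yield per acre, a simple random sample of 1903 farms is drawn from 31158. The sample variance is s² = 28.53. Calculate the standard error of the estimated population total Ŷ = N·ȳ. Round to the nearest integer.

3697

Var(Ŷ) = N²·Var(ȳ) = N²·(1 − n/N)·s²/n.
f = 1903/31158 = 0.06107581; Var(ȳ) = 0.93892419·28.53/1903 = 0.014076462.
Var(Ŷ) = 31158² · 0.014076462 = 1.3665724 × 10^7.
SE(Ŷ) = √(1.3665724 × 10^7) = 3697.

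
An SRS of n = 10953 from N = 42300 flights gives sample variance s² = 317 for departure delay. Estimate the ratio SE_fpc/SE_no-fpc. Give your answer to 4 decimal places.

f = n/N = 10953/42300 = 0.25893617.
SE_no-fpc = √(s²/n) = 0.17012302; SE_fpc = √((1−f)s²/n) = 0.14645051.
Ratio = √(1−f) = 0.86085064.

0.8609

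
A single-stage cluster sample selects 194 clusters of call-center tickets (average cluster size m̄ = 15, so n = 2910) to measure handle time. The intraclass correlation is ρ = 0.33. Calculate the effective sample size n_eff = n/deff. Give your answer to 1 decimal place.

deff = 1 + (15 − 1)·0.33 = 1 + 4.62 = 5.62.
n_eff = 2910 / 5.62 = 517.8.

517.8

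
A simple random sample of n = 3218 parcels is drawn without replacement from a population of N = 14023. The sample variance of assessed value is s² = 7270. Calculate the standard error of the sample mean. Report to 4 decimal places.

1.3194

Under SRS without replacement, Var(ȳ) = (1 − f)·s²/n with f = n/N = 3218/14023 = 0.22948014.
Var(ȳ) = (1 − 0.22948014)·7270/3218 = 0.77051986·2.2591672 = 1.7407332.
SE(ȳ) = √(1.7407332) = 1.3194.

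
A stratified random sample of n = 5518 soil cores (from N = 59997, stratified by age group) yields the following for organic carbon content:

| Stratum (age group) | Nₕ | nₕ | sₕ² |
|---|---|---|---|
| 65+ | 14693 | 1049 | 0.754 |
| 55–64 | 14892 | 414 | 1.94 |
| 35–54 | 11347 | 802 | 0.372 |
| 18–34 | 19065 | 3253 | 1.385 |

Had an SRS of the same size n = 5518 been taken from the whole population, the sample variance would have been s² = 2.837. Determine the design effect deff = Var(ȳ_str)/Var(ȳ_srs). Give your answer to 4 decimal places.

Var(ȳ_str) = Σ Wₕ²(1−fₕ)sₕ²/nₕ with Wₕ = Nₕ/59997:
  65+: (14693/59997)²·(1−1049/14693)·0.754/1049 = 4.0030312 × 10^-5
  55–64: (14892/59997)²·(1−414/14892)·1.94/414 = 2.8067512 × 10^-4
  35–54: (11347/59997)²·(1−802/11347)·0.372/802 = 1.5418323 × 10^-5
  18–34: (19065/59997)²·(1−3253/19065)·1.385/3253 = 3.5655806 × 10^-5
  → Var(ȳ_str) = 3.7177956 × 10^-4.
Var(ȳ_srs) = (1 − 5518/59997)·2.837/5518 = 4.6684986 × 10^-4.
deff = (3.7177956 × 10^-4) / (4.6684986 × 10^-4) = 0.7964.

0.7964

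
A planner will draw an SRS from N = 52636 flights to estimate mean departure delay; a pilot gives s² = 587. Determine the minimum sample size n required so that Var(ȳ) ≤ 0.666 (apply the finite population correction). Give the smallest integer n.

Without fpc, n₀ = s²/D = 587/0.666 = 881.3814.
With fpc, (1 − n/N)·s²/n ≤ D requires n ≥ n₀/(1 + n₀/N) = 881.3814/(1 + 881.3814/52636) = 866.8659.
Rounding up, n = 867.

867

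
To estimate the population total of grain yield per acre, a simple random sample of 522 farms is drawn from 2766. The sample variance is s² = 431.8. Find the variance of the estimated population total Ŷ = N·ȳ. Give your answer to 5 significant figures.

5.1344 × 10^6

Var(Ŷ) = N²·Var(ȳ) = N²·(1 − n/N)·s²/n.
f = 522/2766 = 0.18872017; Var(ȳ) = 0.81127983·431.8/522 = 0.67109316.
Var(Ŷ) = 2766² · 0.67109316 = 5.13437 × 10^6.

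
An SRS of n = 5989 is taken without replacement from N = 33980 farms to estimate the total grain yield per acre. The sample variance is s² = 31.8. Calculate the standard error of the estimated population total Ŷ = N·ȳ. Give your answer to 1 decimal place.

Var(Ŷ) = N²·Var(ȳ) = N²·(1 − n/N)·s²/n.
f = 5989/33980 = 0.17625074; Var(ȳ) = 0.82374926·31.8/5989 = 0.0043738899.
Var(Ŷ) = 33980² · 0.0043738899 = 5.05027 × 10^6.
SE(Ŷ) = √(5.05027 × 10^6) = 2247.3.

2247.3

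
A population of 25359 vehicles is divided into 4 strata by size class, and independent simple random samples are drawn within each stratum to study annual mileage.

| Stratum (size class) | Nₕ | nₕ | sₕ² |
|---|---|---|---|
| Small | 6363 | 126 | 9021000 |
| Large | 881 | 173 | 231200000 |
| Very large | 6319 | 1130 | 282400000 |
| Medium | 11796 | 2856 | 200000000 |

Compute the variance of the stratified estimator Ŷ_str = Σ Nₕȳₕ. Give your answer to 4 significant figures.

Var(Ŷ_str) = Σₕ Nₕ²(1 − fₕ)sₕ²/nₕ.
Small: 6363²·(1 − 126/6363)·9021000/126 = 2.8413308 × 10^12.
Large: 881²·(1 − 173/881)·231200000/173 = 8.3358692 × 10^11.
Very large: 6319²·(1 − 1130/6319)·282400000/1130 = 8.194421 × 10^12.
Medium: 11796²·(1 − 2856/11796)·200000000/2856 = 7.3848908 × 10^12.
Sum = 1.925423 × 10^13.

1.925 × 10^13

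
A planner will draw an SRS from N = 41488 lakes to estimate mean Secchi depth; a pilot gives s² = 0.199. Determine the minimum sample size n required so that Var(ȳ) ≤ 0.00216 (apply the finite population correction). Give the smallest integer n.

92

Without fpc, n₀ = s²/D = 0.199/0.00216 = 92.1296.
With fpc, (1 − n/N)·s²/n ≤ D requires n ≥ n₀/(1 + n₀/N) = 92.1296/(1 + 92.1296/41488) = 91.9255.
Rounding up, n = 92.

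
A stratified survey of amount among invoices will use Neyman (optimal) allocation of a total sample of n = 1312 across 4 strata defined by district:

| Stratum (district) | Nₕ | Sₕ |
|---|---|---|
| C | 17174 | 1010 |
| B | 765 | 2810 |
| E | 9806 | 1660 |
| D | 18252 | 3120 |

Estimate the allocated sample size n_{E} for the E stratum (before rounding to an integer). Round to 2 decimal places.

Neyman allocation: nₕ = n·NₕSₕ / Σⱼ NⱼSⱼ.
Σ NⱼSⱼ = 17174·1010 + 765·2810 + 9806·1660 + 18252·3120 = 9.271959 × 10^7.
n_{E} = 1312·9806·1660 / (9.271959 × 10^7) = 230.34.

230.34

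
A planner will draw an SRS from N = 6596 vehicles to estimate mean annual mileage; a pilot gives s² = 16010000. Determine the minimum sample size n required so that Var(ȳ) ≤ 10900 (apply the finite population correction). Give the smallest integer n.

1202

Without fpc, n₀ = s²/D = 16010000/10900 = 1468.8073.
With fpc, (1 − n/N)·s²/n ≤ D requires n ≥ n₀/(1 + n₀/N) = 1468.8073/(1 + 1468.8073/6596) = 1201.3000.
Rounding up, n = 1202.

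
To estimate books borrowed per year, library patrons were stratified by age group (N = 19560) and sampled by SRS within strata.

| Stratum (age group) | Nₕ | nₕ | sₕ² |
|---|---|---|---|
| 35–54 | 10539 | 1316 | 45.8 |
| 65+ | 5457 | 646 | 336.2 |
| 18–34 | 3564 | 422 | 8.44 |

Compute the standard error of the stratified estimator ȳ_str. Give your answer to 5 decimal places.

Var(ȳ_str) = Σₕ Wₕ²(1 − fₕ)sₕ²/nₕ with Wₕ = Nₕ/N, N = 19560.
35–54: Wₕ = 0.53880368; term = 0.53880368²·(1 − 0.12486953)·45.8/1316 = 0.0088418573.
65+: Wₕ = 0.27898773; term = 0.27898773²·(1 − 0.11838006)·336.2/646 = 0.035712216.
18–34: Wₕ = 0.18220859; term = 0.18220859²·(1 − 0.11840629)·8.44/422 = 5.853777 × 10^-4.
Sum = 0.045139451.
SE = √(0.045139451) = 0.21246.

0.21246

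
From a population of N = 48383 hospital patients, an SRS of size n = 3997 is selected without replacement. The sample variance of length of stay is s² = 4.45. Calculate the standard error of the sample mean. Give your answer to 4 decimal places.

Under SRS without replacement, Var(ȳ) = (1 − f)·s²/n with f = n/N = 3997/48383 = 0.08261166.
Var(ȳ) = (1 − 0.08261166)·4.45/3997 = 0.91738834·0.001113335 = 0.0010213605.
SE(ȳ) = √(0.0010213605) = 0.0320.

0.0320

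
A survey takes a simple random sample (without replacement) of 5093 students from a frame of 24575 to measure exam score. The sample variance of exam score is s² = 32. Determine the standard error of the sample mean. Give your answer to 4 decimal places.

0.0706

Under SRS without replacement, Var(ȳ) = (1 − f)·s²/n with f = n/N = 5093/24575 = 0.20724313.
Var(ȳ) = (1 − 0.20724313)·32/5093 = 0.79275687·0.0062831337 = 0.0049809974.
SE(ȳ) = √(0.0049809974) = 0.0706.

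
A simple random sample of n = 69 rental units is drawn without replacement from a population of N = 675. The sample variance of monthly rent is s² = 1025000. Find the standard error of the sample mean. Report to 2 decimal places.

115.48

Under SRS without replacement, Var(ȳ) = (1 − f)·s²/n with f = n/N = 69/675 = 0.10222222.
Var(ȳ) = (1 − 0.10222222)·1025000/69 = 0.89777778·14855.072 = 13336.554.
SE(ȳ) = √(13336.554) = 115.48.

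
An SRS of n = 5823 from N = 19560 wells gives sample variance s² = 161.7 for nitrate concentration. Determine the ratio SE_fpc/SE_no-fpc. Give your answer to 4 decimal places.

0.8380

f = n/N = 5823/19560 = 0.29769939.
SE_no-fpc = √(s²/n) = 0.1666409; SE_fpc = √((1−f)s²/n) = 0.13965071.
Ratio = √(1−f) = 0.83803378.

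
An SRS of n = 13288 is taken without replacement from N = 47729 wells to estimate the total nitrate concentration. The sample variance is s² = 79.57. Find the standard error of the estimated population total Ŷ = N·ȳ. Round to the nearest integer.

3137

Var(Ŷ) = N²·Var(ȳ) = N²·(1 − n/N)·s²/n.
f = 13288/47729 = 0.27840516; Var(ȳ) = 0.72159484·79.57/13288 = 0.004320989.
Var(Ŷ) = 47729² · 0.004320989 = 9.8434611 × 10^6.
SE(Ŷ) = √(9.8434611 × 10^6) = 3137.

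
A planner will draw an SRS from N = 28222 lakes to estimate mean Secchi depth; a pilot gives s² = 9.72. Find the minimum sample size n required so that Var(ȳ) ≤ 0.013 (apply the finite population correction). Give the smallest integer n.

Without fpc, n₀ = s²/D = 9.72/0.013 = 747.6923.
With fpc, (1 − n/N)·s²/n ≤ D requires n ≥ n₀/(1 + n₀/N) = 747.6923/(1 + 747.6923/28222) = 728.3948.
Rounding up, n = 729.

729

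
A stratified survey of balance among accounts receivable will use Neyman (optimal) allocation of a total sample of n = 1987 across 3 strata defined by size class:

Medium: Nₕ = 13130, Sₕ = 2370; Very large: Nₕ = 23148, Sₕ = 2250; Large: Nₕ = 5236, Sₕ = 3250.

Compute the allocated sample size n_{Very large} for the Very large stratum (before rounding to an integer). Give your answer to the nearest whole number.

Neyman allocation: nₕ = n·NₕSₕ / Σⱼ NⱼSⱼ.
Σ NⱼSⱼ = 13130·2370 + 23148·2250 + 5236·3250 = 1.002181 × 10^8.
n_{Very large} = 1987·23148·2250 / (1.002181 × 10^8) = 1033.

1033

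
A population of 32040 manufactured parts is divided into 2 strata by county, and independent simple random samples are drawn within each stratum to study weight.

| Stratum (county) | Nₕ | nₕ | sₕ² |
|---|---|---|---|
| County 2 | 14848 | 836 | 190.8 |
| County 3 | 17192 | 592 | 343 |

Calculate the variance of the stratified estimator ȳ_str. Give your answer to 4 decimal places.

0.2073

Var(ȳ_str) = Σₕ Wₕ²(1 − fₕ)sₕ²/nₕ with Wₕ = Nₕ/N, N = 32040.
County 2: Wₕ = 0.46342072; term = 0.46342072²·(1 − 0.05630388)·190.8/836 = 0.046254625.
County 3: Wₕ = 0.53657928; term = 0.53657928²·(1 − 0.03443462)·343/592 = 0.16107268.
Sum = 0.20732731.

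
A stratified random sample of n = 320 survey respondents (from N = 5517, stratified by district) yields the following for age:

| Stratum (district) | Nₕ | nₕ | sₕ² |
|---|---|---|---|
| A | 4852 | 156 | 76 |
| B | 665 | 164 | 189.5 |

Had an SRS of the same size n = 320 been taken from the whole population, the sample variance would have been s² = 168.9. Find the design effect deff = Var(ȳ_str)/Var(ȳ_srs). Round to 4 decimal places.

Var(ȳ_str) = Σ Wₕ²(1−fₕ)sₕ²/nₕ with Wₕ = Nₕ/5517:
  A: (4852/5517)²·(1−156/4852)·76/156 = 0.36469676
  B: (665/5517)²·(1−164/665)·189.5/164 = 0.01264791
  → Var(ȳ_str) = 0.37734467.
Var(ȳ_srs) = (1 − 320/5517)·168.9/320 = 0.49719804.
deff = 0.37734467 / 0.49719804 = 0.7589.

0.7589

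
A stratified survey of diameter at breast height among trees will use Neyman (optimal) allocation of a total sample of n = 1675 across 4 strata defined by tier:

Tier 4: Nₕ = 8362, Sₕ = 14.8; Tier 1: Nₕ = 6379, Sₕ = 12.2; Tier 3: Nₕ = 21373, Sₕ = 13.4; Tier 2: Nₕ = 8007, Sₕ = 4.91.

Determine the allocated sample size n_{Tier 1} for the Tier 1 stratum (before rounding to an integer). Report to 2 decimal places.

Neyman allocation: nₕ = n·NₕSₕ / Σⱼ NⱼSⱼ.
Σ NⱼSⱼ = 8362·14.8 + 6379·12.2 + 21373·13.4 + 8007·4.91 = 527293.97.
n_{Tier 1} = 1675·6379·12.2 / 527293.97 = 247.21.

247.21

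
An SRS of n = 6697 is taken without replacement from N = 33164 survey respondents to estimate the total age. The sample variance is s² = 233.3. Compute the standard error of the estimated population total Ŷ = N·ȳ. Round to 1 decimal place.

5529.7

Var(Ŷ) = N²·Var(ȳ) = N²·(1 − n/N)·s²/n.
f = 6697/33164 = 0.20193583; Var(ȳ) = 0.79806417·233.3/6697 = 0.027801757.
Var(Ŷ) = 33164² · 0.027801757 = 3.0577787 × 10^7.
SE(Ŷ) = √(3.0577787 × 10^7) = 5529.7.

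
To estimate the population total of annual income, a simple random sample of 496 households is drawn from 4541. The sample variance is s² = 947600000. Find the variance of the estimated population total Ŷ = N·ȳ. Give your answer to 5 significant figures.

3.5092 × 10^13

Var(Ŷ) = N²·Var(ȳ) = N²·(1 − n/N)·s²/n.
f = 496/4541 = 0.10922704; Var(ȳ) = 0.89077296·947600000/496 = 1.7018074 × 10^6.
Var(Ŷ) = 4541² · (1.7018074 × 10^6) = 3.5092428 × 10^13.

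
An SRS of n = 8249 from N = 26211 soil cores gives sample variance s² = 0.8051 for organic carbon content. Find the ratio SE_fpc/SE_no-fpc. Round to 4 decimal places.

0.8278

f = n/N = 8249/26211 = 0.31471520.
SE_no-fpc = √(s²/n) = 0.0098792565; SE_fpc = √((1−f)s²/n) = 0.0081782393.
Ratio = √(1−f) = 0.82781931.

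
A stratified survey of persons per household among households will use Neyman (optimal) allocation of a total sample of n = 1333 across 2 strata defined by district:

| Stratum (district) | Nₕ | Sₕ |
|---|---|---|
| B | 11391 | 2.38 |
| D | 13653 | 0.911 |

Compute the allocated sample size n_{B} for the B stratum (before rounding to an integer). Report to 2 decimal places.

Neyman allocation: nₕ = n·NₕSₕ / Σⱼ NⱼSⱼ.
Σ NⱼSⱼ = 11391·2.38 + 13653·0.911 = 39548.463.
n_{B} = 1333·11391·2.38 / 39548.463 = 913.78.

913.78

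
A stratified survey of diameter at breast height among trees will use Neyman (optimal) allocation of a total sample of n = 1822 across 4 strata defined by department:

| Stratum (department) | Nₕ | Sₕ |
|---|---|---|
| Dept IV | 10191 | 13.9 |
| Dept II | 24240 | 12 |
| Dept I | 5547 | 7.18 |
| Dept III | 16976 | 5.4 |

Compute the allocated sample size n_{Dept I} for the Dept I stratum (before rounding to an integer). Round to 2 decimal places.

Neyman allocation: nₕ = n·NₕSₕ / Σⱼ NⱼSⱼ.
Σ NⱼSⱼ = 10191·13.9 + 24240·12 + 5547·7.18 + 16976·5.4 = 564032.76.
n_{Dept I} = 1822·5547·7.18 / 564032.76 = 128.65.

128.65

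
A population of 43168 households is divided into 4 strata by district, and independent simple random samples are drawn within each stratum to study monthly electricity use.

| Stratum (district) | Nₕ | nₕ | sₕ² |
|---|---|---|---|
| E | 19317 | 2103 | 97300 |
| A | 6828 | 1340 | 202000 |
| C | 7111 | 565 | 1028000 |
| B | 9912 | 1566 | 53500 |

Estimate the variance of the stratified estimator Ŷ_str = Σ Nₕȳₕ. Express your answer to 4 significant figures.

Var(Ŷ_str) = Σₕ Nₕ²(1 − fₕ)sₕ²/nₕ.
E: 19317²·(1 − 2103/19317)·97300/2103 = 1.5384913 × 10^10.
A: 6828²·(1 − 1340/6828)·202000/1340 = 5.6487738 × 10^9.
C: 7111²·(1 − 565/7111)·1028000/565 = 8.4693747 × 10^10.
B: 9912²·(1 − 1566/9912)·53500/1566 = 2.8261922 × 10^9.
Sum = 1.0855363 × 10^11.

1.086 × 10^11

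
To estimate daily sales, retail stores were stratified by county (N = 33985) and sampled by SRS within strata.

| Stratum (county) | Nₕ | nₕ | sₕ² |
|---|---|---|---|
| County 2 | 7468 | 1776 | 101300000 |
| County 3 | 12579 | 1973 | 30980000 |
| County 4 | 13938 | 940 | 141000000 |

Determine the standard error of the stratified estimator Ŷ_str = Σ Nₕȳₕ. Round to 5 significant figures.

5.6298 × 10^6

Var(Ŷ_str) = Σₕ Nₕ²(1 − fₕ)sₕ²/nₕ.
County 2: 7468²·(1 − 1776/7468)·101300000/1776 = 2.4245753 × 10^12.
County 3: 12579²·(1 − 1973/12579)·30980000/1973 = 2.0948458 × 10^12.
County 4: 13938²·(1 − 940/13938)·141000000/940 = 2.7174919 × 10^13.
Sum = 3.169434 × 10^13.
SE = √(3.169434 × 10^13) = 5.6298 × 10^6.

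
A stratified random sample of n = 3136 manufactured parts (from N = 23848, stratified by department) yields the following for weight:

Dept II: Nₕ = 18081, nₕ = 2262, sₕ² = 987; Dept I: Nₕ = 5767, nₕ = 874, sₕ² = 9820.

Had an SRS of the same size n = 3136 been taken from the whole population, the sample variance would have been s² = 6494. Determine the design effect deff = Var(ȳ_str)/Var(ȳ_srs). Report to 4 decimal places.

0.4320

Var(ȳ_str) = Σ Wₕ²(1−fₕ)sₕ²/nₕ with Wₕ = Nₕ/23848:
  Dept II: (18081/23848)²·(1−2262/18081)·987/2262 = 0.21944319
  Dept I: (5767/23848)²·(1−874/5767)·9820/874 = 0.55746974
  → Var(ȳ_str) = 0.77691293.
Var(ȳ_srs) = (1 − 3136/23848)·6494/3136 = 1.7984829.
deff = 0.77691293 / 1.7984829 = 0.4320.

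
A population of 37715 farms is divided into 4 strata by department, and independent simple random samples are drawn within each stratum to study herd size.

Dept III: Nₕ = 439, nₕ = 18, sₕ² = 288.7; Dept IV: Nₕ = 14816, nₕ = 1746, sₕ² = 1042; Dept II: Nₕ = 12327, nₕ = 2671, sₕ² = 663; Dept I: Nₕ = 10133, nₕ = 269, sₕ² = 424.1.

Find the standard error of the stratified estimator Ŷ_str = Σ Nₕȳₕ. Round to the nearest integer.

Var(Ŷ_str) = Σₕ Nₕ²(1 − fₕ)sₕ²/nₕ.
Dept III: 439²·(1 − 18/439)·288.7/18 = 2.9642914 × 10^6.
Dept IV: 14816²·(1 − 1746/14816)·1042/1746 = 1.1556599 × 10^8.
Dept II: 12327²·(1 − 2671/12327)·663/2671 = 2.9545701 × 10^7.
Dept I: 10133²·(1 − 269/10133)·424.1/269 = 1.5758218 × 10^8.
Sum = 3.0565816 × 10^8.
SE = √(3.0565816 × 10^8) = 17483.

17483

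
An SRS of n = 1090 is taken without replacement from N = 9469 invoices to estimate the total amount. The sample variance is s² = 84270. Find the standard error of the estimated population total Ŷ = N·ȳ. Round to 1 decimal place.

Var(Ŷ) = N²·Var(ȳ) = N²·(1 − n/N)·s²/n.
f = 1090/9469 = 0.11511247; Var(ȳ) = 0.88488753·84270/1090 = 68.41236.
Var(Ŷ) = 9469² · 68.41236 = 6.1339864 × 10^9.
SE(Ŷ) = √(6.1339864 × 10^9) = 78319.8.

78319.8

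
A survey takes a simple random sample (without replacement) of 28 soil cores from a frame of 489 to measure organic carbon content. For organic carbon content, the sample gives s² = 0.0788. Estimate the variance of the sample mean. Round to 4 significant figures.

Under SRS without replacement, Var(ȳ) = (1 − f)·s²/n with f = n/N = 28/489 = 0.05725971.
Var(ȳ) = (1 − 0.05725971)·0.0788/28 = 0.94274029·0.0028142857 = 0.0026531405.

0.002653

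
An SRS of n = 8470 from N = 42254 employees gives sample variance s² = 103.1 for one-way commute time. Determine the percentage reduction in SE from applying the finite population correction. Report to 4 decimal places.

f = n/N = 8470/42254 = 0.20045439.
SE_no-fpc = √(s²/n) = 0.11032848; SE_fpc = √((1−f)s²/n) = 0.098652762.
Ratio = √(1−f) = 0.89417314. Reduction = 100·(1 − 0.89417314) = 10.5827%.

10.5827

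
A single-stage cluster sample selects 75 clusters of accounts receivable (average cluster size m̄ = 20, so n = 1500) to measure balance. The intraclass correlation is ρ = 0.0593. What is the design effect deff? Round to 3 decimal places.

2.127

deff = 1 + (20 − 1)·0.0593 = 1 + 1.1267 = 2.1267.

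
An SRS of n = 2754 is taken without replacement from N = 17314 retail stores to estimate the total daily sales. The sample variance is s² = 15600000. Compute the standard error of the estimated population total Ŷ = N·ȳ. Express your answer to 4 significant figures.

Var(Ŷ) = N²·Var(ȳ) = N²·(1 − n/N)·s²/n.
f = 2754/17314 = 0.15906203; Var(ȳ) = 0.84093797·15600000/2754 = 4763.4831.
Var(Ŷ) = 17314² · 4763.4831 = 1.4279712 × 10^12.
SE(Ŷ) = √(1.4279712 × 10^12) = 1.195 × 10^6.

1.195 × 10^6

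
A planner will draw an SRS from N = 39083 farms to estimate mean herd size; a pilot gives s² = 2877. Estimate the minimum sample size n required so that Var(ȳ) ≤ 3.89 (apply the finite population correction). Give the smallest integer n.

726

Without fpc, n₀ = s²/D = 2877/3.89 = 739.5887.
With fpc, (1 − n/N)·s²/n ≤ D requires n ≥ n₀/(1 + n₀/N) = 739.5887/(1 + 739.5887/39083) = 725.8530.
Rounding up, n = 726.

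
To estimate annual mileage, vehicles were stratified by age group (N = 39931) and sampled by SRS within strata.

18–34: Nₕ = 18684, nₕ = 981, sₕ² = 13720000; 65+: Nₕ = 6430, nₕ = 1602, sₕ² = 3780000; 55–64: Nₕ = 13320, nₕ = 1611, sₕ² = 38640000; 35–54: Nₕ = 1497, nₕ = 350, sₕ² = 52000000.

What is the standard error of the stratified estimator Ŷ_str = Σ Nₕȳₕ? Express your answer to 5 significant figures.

2.9487 × 10^6

Var(Ŷ_str) = Σₕ Nₕ²(1 − fₕ)sₕ²/nₕ.
18–34: 18684²·(1 − 981/18684)·13720000/981 = 4.6259596 × 10^12.
65+: 6430²·(1 − 1602/6430)·3780000/1602 = 7.3249982 × 10^10.
55–64: 13320²·(1 − 1611/13320)·38640000/1611 = 3.7408096 × 10^12.
35–54: 1497²·(1 − 350/1497)·52000000/350 = 2.5510591 × 10^11.
Sum = 8.6951251 × 10^12.
SE = √(8.6951251 × 10^12) = 2.9487 × 10^6.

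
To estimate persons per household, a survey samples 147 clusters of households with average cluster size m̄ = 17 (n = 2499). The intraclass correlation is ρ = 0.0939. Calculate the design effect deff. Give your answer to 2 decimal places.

2.50

deff = 1 + (17 − 1)·0.0939 = 1 + 1.5024 = 2.5024.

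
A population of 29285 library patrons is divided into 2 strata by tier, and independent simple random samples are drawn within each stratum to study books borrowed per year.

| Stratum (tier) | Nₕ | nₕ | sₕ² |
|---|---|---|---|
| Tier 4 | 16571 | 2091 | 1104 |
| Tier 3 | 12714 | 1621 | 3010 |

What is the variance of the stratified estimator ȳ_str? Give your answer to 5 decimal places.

0.45309

Var(ȳ_str) = Σₕ Wₕ²(1 − fₕ)sₕ²/nₕ with Wₕ = Nₕ/N, N = 29285.
Tier 4: Wₕ = 0.56585283; term = 0.56585283²·(1 − 0.12618430)·1104/2091 = 0.14772087.
Tier 3: Wₕ = 0.43414717; term = 0.43414717²·(1 − 0.12749725)·3010/1621 = 0.30536851.
Sum = 0.45308938.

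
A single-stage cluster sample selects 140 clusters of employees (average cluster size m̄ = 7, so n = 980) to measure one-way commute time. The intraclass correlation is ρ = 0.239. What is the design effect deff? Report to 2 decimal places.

2.43

deff = 1 + (7 − 1)·0.239 = 1 + 1.434 = 2.434.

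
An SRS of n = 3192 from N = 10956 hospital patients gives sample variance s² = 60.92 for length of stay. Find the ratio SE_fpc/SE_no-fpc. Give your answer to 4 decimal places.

f = n/N = 3192/10956 = 0.29134721.
SE_no-fpc = √(s²/n) = 0.13814924; SE_fpc = √((1−f)s²/n) = 0.11629613.
Ratio = √(1−f) = 0.84181518.

0.8418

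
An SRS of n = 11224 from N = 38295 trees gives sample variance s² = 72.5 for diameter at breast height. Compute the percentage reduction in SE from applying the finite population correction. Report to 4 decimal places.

15.9222

f = n/N = 11224/38295 = 0.29309309.
SE_no-fpc = √(s²/n) = 0.080370223; SE_fpc = √((1−f)s²/n) = 0.06757348.
Ratio = √(1−f) = 0.84077756. Reduction = 100·(1 − 0.84077756) = 15.9222%.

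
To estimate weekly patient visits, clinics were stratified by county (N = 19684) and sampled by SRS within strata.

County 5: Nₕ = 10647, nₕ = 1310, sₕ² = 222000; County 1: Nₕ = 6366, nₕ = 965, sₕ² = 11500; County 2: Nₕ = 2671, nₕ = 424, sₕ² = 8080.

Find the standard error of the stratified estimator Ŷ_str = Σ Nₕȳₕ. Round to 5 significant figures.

131800

Var(Ŷ_str) = Σₕ Nₕ²(1 − fₕ)sₕ²/nₕ.
County 5: 10647²·(1 − 1310/10647)·222000/1310 = 1.6846756 × 10^10.
County 1: 6366²·(1 − 965/6366)·11500/965 = 4.0974281 × 10^8.
County 2: 2671²·(1 − 424/2671)·8080/424 = 1.1437272 × 10^8.
Sum = 1.7370872 × 10^10.
SE = √(1.7370872 × 10^10) = 131800.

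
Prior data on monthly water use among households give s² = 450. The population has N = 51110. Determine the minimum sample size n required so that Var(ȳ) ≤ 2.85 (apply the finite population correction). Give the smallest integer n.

Without fpc, n₀ = s²/D = 450/2.85 = 157.8947.
With fpc, (1 − n/N)·s²/n ≤ D requires n ≥ n₀/(1 + n₀/N) = 157.8947/(1 + 157.8947/51110) = 157.4084.
Rounding up, n = 158.

158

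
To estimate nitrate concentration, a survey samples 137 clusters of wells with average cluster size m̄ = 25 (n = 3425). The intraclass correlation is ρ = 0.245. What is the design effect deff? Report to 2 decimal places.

6.88

deff = 1 + (25 − 1)·0.245 = 1 + 5.88 = 6.88.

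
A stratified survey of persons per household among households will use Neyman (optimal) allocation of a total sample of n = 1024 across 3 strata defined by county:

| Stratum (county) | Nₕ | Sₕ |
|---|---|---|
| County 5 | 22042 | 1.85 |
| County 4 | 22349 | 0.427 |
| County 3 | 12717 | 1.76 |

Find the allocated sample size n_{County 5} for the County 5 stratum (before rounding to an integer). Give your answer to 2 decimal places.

Neyman allocation: nₕ = n·NₕSₕ / Σⱼ NⱼSⱼ.
Σ NⱼSⱼ = 22042·1.85 + 22349·0.427 + 12717·1.76 = 72702.643.
n_{County 5} = 1024·22042·1.85 / 72702.643 = 574.34.

574.34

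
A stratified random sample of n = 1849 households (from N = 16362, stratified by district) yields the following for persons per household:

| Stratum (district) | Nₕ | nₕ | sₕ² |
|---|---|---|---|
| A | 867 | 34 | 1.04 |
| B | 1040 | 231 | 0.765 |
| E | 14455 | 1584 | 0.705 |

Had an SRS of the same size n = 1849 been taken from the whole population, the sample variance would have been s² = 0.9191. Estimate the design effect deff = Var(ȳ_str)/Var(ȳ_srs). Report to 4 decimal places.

0.9123

Var(ȳ_str) = Σ Wₕ²(1−fₕ)sₕ²/nₕ with Wₕ = Nₕ/16362:
  A: (867/16362)²·(1−34/867)·1.04/34 = 8.251744 × 10^-5
  B: (1040/16362)²·(1−231/1040)·0.765/231 = 1.040779 × 10^-5
  E: (14455/16362)²·(1−1584/14455)·0.705/1584 = 3.0930828 × 10^-4
  → Var(ȳ_str) = 4.0223351 × 10^-4.
Var(ȳ_srs) = (1 − 1849/16362)·0.9191/1849 = 4.4090666 × 10^-4.
deff = (4.0223351 × 10^-4) / (4.4090666 × 10^-4) = 0.9123.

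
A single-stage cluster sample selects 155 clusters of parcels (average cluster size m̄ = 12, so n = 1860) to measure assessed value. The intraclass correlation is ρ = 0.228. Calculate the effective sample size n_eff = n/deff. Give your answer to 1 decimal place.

530.2

deff = 1 + (12 − 1)·0.228 = 1 + 2.508 = 3.508.
n_eff = 1860 / 3.508 = 530.2.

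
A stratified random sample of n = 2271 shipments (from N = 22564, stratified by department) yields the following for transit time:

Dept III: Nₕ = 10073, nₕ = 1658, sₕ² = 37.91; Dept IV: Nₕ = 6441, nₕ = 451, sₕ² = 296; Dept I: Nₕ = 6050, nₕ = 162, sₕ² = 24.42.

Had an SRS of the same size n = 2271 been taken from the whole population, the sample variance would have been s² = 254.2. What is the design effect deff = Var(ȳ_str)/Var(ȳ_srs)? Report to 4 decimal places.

Var(ȳ_str) = Σ Wₕ²(1−fₕ)sₕ²/nₕ with Wₕ = Nₕ/22564:
  Dept III: (10073/22564)²·(1−1658/10073)·37.91/1658 = 0.0038067121
  Dept IV: (6441/22564)²·(1−451/6441)·296/451 = 0.049735113
  Dept I: (6050/22564)²·(1−162/6050)·24.42/162 = 0.010546823
  → Var(ȳ_str) = 0.064088648.
Var(ȳ_srs) = (1 − 2271/22564)·254.2/2271 = 0.10066734.
deff = 0.064088648 / 0.10066734 = 0.6366.

0.6366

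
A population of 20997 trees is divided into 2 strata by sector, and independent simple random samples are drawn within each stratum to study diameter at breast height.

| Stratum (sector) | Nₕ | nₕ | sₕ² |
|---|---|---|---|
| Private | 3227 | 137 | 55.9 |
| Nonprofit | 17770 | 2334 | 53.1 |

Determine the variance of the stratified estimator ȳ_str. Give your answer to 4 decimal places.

0.0234

Var(ȳ_str) = Σₕ Wₕ²(1 − fₕ)sₕ²/nₕ with Wₕ = Nₕ/N, N = 20997.
Private: Wₕ = 0.15368862; term = 0.15368862²·(1 − 0.04245429)·55.9/137 = 0.0092285653.
Nonprofit: Wₕ = 0.84631138; term = 0.84631138²·(1 − 0.13134496)·53.1/2334 = 0.014154723.
Sum = 0.023383288.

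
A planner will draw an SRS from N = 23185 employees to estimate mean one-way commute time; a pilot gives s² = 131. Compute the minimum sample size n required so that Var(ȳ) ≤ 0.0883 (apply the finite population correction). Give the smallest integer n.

1395

Without fpc, n₀ = s²/D = 131/0.0883 = 1483.5787.
With fpc, (1 − n/N)·s²/n ≤ D requires n ≥ n₀/(1 + n₀/N) = 1483.5787/(1 + 1483.5787/23185) = 1394.3557.
Rounding up, n = 1395.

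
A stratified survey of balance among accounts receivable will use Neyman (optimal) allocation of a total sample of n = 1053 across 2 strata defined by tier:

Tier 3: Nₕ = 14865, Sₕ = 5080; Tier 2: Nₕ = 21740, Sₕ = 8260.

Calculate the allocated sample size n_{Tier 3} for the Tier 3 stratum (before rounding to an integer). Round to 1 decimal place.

311.7

Neyman allocation: nₕ = n·NₕSₕ / Σⱼ NⱼSⱼ.
Σ NⱼSⱼ = 14865·5080 + 21740·8260 = 2.550866 × 10^8.
n_{Tier 3} = 1053·14865·5080 / (2.550866 × 10^8) = 311.7.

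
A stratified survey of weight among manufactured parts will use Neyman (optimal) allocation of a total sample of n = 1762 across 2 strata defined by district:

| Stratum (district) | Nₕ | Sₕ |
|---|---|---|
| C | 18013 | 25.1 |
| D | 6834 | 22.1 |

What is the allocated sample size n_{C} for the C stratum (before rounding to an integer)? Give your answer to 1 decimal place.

1320.8

Neyman allocation: nₕ = n·NₕSₕ / Σⱼ NⱼSⱼ.
Σ NⱼSⱼ = 18013·25.1 + 6834·22.1 = 603157.7.
n_{C} = 1762·18013·25.1 / 603157.7 = 1320.8.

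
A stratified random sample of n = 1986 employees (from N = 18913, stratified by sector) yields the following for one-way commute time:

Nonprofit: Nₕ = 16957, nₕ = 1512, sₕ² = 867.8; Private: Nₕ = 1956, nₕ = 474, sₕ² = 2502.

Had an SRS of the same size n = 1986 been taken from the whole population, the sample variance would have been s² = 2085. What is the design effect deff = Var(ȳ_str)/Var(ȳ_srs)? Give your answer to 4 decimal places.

0.4928

Var(ȳ_str) = Σ Wₕ²(1−fₕ)sₕ²/nₕ with Wₕ = Nₕ/18913:
  Nonprofit: (16957/18913)²·(1−1512/16957)·867.8/1512 = 0.42022699
  Private: (1956/18913)²·(1−474/1956)·2502/474 = 0.042776493
  → Var(ȳ_str) = 0.46300348.
Var(ȳ_srs) = (1 − 1986/18913)·2085/1986 = 0.93960731.
deff = 0.46300348 / 0.93960731 = 0.4928.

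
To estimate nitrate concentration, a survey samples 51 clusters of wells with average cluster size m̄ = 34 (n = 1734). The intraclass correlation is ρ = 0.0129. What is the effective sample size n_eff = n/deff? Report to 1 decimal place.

deff = 1 + (34 − 1)·0.0129 = 1 + 0.4257 = 1.4257.
n_eff = 1734 / 1.4257 = 1216.2.

1216.2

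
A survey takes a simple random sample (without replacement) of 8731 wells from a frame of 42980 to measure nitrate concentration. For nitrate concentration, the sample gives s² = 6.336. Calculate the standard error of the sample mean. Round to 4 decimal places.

0.0240

Under SRS without replacement, Var(ȳ) = (1 − f)·s²/n with f = n/N = 8731/42980 = 0.20314100.
Var(ȳ) = (1 − 0.20314100)·6.336/8731 = 0.79685900·7.2569007 × 10^-4 = 5.7827267 × 10^-4.
SE(ȳ) = √(5.7827267 × 10^-4) = 0.0240.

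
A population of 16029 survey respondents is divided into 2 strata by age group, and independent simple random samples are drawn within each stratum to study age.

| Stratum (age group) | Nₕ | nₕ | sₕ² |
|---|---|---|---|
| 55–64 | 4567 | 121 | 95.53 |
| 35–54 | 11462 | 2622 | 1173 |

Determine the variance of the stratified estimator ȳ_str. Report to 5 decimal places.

Var(ȳ_str) = Σₕ Wₕ²(1 − fₕ)sₕ²/nₕ with Wₕ = Nₕ/N, N = 16029.
55–64: Wₕ = 0.28492108; term = 0.28492108²·(1 − 0.02649442)·95.53/121 = 0.062393884.
35–54: Wₕ = 0.71507892; term = 0.71507892²·(1 − 0.22875589)·1173/2622 = 0.17642704.
Sum = 0.23882092.

0.23882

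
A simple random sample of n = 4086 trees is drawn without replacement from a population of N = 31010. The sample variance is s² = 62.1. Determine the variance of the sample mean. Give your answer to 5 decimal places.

0.01320

Under SRS without replacement, Var(ȳ) = (1 − f)·s²/n with f = n/N = 4086/31010 = 0.13176395.
Var(ȳ) = (1 − 0.13176395)·62.1/4086 = 0.86823605·0.015198238 = 0.013195658.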